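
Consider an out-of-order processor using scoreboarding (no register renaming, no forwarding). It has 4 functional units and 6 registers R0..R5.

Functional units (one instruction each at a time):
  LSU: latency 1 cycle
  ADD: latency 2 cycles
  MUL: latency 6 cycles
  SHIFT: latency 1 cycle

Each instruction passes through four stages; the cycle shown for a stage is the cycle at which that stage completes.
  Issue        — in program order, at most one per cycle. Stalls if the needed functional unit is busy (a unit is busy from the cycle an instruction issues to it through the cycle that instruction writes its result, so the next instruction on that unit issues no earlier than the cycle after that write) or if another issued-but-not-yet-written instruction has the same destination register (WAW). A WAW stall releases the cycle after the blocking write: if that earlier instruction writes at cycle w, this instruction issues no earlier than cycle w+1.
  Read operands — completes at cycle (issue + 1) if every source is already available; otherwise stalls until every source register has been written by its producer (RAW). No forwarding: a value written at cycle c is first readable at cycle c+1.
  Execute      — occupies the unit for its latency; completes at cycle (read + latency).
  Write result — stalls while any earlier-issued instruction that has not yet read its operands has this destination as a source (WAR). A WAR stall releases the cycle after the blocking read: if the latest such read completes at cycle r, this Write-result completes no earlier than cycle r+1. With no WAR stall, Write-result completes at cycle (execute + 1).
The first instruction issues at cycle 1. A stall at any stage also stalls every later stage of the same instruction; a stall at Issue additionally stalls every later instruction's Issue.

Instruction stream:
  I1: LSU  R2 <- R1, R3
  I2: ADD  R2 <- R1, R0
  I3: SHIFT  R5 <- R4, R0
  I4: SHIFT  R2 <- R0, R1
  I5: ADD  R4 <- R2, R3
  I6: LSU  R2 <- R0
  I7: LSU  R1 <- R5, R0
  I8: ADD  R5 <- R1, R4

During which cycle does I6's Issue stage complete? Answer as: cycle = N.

cycle = 14

[1] I1 dispatched to LSU
[2] I1 operands ready
[3] I1 complete
[4] R2←I1
[5] I2 dispatched to ADD
[6] I2 operands ready · I3 dispatched to SHIFT
[7] I3 operands ready
[8] I2 complete · I3 complete
[9] R2←I2 · R5←I3
[10] I4 dispatched to SHIFT
[11] I4 operands ready · I5 dispatched to ADD
[12] I4 complete
[13] R2←I4
[14] I5 operands ready · I6 dispatched to LSU
[15] I6 operands ready
[16] I5 complete · I6 complete
[17] R4←I5 · R2←I6
[18] I7 dispatched to LSU
[19] I7 operands ready · I8 dispatched to ADD
[20] I7 complete
[21] R1←I7
[22] I8 operands ready
[24] I8 complete
[25] R5←I8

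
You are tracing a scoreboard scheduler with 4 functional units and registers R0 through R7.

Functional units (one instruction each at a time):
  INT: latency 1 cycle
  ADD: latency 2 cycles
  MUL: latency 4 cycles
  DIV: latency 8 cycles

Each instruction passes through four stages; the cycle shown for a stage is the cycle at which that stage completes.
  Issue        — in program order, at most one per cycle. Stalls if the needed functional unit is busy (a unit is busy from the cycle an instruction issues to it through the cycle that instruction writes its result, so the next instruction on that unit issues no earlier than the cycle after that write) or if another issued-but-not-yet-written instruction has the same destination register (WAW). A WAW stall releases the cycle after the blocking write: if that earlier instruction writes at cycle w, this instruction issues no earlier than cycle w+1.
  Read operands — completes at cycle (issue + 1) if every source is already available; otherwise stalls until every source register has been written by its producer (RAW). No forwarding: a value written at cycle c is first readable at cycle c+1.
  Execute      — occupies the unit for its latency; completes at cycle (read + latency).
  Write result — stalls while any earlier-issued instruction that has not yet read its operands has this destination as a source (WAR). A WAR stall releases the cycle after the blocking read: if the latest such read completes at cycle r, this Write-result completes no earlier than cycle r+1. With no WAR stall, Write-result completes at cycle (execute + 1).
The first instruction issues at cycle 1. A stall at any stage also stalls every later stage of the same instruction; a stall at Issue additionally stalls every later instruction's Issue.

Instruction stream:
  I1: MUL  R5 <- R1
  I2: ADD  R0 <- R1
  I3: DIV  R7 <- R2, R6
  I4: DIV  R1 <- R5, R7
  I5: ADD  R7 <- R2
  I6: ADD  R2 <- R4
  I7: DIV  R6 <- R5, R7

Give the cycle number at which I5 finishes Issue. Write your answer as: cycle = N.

cycle = 15

c1: I1→MUL
c2: I1 RO · I2→ADD
c3: I2 RO · I3→DIV
c4: I3 RO
c5: I2 EX
c6: I1 EX · I2 WR R0
c7: I1 WR R5
c12: I3 EX
c13: I3 WR R7
c14: I4→DIV
c15: I4 RO · I5→ADD
c16: I5 RO
c18: I5 EX
c19: I5 WR R7
c20: I6→ADD
c21: I6 RO
c23: I4 EX · I6 EX
c24: I4 WR R1 · I6 WR R2
c25: I7→DIV
c26: I7 RO
c34: I7 EX
c35: I7 WR R6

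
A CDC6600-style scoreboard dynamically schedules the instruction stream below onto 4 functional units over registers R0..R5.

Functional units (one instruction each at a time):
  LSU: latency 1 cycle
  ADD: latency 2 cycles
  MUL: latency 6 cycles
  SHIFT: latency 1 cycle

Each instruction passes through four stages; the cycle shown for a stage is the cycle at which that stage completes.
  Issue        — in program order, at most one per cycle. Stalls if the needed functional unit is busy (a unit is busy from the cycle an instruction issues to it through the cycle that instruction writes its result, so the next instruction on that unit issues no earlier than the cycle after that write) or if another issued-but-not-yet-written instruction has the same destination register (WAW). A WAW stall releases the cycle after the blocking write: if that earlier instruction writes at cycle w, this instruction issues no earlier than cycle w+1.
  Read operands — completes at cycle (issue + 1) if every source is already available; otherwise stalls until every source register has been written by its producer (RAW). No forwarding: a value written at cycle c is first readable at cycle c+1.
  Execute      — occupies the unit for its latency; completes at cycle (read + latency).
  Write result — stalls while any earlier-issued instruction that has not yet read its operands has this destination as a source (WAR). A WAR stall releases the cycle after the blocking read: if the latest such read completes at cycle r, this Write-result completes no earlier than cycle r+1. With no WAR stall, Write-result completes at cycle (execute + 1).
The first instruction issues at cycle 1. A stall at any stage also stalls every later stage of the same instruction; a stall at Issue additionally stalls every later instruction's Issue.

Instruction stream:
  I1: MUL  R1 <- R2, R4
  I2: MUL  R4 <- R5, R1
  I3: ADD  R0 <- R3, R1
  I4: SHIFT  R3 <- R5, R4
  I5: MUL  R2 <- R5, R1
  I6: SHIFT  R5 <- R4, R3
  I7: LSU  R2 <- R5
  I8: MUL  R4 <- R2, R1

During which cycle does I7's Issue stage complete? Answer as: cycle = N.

c1: I1→MUL
c2: I1 RO
c8: I1 EX
c9: I1 WR R1
c10: I2→MUL
c11: I2 RO, I3→ADD
c12: I3 RO, I4→SHIFT
c14: I3 EX
c15: I3 WR R0
c17: I2 EX
c18: I2 WR R4
c19: I4 RO, I5→MUL
c20: I4 EX, I5 RO
c21: I4 WR R3
c22: I6→SHIFT
c23: I6 RO
c24: I6 EX
c25: I6 WR R5
c26: I5 EX
c27: I5 WR R2
c28: I7→LSU
c29: I7 RO, I8→MUL
c30: I7 EX
c31: I7 WR R2
c32: I8 RO
c38: I8 EX
c39: I8 WR R4

cycle = 28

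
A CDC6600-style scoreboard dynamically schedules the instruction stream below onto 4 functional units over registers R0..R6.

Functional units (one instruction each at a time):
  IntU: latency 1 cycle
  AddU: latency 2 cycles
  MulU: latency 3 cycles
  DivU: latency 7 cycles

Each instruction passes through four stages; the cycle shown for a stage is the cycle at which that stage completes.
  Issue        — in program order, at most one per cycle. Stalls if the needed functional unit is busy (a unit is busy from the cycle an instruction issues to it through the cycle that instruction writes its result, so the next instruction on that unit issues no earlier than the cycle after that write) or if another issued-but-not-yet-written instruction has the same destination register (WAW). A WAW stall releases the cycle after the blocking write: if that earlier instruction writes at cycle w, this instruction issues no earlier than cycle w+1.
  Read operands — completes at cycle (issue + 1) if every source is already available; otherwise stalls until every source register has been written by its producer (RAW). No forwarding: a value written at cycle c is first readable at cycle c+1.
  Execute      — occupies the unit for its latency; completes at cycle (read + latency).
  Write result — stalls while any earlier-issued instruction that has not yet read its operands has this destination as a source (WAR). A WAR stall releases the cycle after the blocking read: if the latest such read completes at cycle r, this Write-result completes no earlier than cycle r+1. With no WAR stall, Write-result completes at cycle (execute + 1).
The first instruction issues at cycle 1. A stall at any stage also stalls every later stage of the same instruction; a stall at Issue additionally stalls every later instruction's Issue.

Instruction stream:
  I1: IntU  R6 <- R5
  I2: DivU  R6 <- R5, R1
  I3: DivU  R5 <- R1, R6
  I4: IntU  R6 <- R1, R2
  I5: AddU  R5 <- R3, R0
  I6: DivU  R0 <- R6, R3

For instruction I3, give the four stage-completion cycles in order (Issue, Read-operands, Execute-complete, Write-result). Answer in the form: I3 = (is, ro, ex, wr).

I3 = (15, 16, 23, 24)

I1 -> (1, 2, 3, 4)
I2 -> (5, 6, 13, 14)  // WAW R6: wait I1 write@4
I3 -> (15, 16, 23, 24)  // struct: DivU busy until I2 writes@14
I4 -> (16, 17, 18, 19)
I5 -> (25, 26, 28, 29)  // WAW R5: wait I3 write@24
I6 -> (26, 27, 34, 35)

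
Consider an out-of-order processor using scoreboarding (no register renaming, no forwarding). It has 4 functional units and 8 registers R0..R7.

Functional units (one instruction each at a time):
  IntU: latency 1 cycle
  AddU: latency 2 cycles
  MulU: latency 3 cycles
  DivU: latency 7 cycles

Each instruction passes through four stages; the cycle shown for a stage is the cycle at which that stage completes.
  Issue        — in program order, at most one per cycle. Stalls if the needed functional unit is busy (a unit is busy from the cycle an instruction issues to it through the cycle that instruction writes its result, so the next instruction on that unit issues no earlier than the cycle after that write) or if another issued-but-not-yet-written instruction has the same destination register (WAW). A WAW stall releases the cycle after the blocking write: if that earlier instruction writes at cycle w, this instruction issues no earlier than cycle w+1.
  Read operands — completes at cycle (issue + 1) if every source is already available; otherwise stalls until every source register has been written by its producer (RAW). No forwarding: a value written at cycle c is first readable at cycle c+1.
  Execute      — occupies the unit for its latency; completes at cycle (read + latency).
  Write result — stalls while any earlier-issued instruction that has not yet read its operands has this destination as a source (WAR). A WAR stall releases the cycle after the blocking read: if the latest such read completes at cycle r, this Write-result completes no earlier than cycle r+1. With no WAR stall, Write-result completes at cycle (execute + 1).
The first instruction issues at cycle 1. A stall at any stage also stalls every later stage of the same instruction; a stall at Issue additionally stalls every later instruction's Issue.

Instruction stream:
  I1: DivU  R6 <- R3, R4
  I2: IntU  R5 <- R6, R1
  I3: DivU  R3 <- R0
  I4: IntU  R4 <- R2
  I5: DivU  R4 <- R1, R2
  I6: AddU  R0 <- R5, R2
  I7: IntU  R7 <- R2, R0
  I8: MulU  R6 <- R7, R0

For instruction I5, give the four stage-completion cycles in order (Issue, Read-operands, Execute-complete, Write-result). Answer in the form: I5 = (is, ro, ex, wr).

[I1] 1/2/9/10
[I2] 2/11/12/13  (RAW R6: wait I1 write@10)
[I3] 11/12/19/20  (struct: DivU busy until I1 writes@10)
[I4] 14/15/16/17  (struct: IntU busy until I2 writes@13)
[I5] 21/22/29/30  (struct: DivU busy until I3 writes@20)
[I6] 22/23/25/26
[I7] 23/27/28/29  (RAW R0: wait I6 write@26)
[I8] 24/30/33/34  (RAW R7: wait I7 write@29)

I5 = (21, 22, 29, 30)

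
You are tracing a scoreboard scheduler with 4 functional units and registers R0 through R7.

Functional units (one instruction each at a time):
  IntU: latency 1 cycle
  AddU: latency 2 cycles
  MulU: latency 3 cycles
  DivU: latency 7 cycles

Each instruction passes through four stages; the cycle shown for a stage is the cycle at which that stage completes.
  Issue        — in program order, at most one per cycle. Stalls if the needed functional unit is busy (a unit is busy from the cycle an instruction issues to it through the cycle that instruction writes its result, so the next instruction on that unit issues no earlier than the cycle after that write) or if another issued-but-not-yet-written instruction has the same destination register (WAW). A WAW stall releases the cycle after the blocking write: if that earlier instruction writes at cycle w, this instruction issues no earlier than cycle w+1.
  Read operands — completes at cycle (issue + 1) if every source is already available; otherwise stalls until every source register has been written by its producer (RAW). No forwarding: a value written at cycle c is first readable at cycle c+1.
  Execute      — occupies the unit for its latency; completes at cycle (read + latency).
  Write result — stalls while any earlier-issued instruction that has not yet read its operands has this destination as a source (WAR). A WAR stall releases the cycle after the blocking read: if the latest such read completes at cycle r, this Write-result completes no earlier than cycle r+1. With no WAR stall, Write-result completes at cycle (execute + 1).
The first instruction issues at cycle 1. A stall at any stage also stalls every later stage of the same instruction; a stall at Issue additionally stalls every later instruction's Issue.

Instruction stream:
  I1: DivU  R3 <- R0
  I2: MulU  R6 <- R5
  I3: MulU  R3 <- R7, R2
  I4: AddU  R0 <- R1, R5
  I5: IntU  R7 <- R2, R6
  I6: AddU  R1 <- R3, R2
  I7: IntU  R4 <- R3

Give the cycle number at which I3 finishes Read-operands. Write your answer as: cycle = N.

cycle = 12

t=1  I1 issues→DivU
t=2  I1 reads · I2 issues→MulU
t=3  I2 reads
t=6  I2 exec-done
t=7  I2 writes R6
t=9  I1 exec-done
t=10  I1 writes R3
t=11  I3 issues→MulU
t=12  I3 reads · I4 issues→AddU
t=13  I4 reads · I5 issues→IntU
t=14  I5 reads
t=15  I3 exec-done · I4 exec-done · I5 exec-done
t=16  I3 writes R3 · I4 writes R0 · I5 writes R7
t=17  I6 issues→AddU
t=18  I6 reads · I7 issues→IntU
t=19  I7 reads
t=20  I6 exec-done · I7 exec-done
t=21  I6 writes R1 · I7 writes R4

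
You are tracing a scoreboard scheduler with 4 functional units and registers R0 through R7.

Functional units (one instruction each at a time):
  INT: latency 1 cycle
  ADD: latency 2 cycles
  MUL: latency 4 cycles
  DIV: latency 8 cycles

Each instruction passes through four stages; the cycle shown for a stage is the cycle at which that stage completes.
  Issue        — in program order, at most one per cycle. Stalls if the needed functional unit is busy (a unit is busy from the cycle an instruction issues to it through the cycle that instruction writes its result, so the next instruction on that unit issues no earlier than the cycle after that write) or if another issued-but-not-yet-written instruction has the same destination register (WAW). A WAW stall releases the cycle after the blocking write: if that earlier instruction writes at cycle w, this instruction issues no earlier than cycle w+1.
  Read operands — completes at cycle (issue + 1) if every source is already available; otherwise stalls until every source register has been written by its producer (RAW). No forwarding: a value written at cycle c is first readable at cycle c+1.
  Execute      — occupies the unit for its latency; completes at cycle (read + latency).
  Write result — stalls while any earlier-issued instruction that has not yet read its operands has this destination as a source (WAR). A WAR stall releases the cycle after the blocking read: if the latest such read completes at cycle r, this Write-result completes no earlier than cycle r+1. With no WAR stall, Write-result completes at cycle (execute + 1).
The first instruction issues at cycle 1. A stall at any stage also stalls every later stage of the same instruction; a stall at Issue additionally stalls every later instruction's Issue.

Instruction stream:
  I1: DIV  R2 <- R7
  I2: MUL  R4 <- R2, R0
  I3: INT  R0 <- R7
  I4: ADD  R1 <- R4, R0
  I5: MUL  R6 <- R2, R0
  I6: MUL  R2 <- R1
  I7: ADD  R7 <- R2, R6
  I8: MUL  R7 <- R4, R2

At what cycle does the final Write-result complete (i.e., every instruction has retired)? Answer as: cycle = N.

t=1  I1→DIV
t=2  I1 RO | I2→MUL
t=3  I3→INT
t=4  I3 RO | I4→ADD
t=5  I3 EX
t=10  I1 EX
t=11  I1 WR R2
t=12  I2 RO
t=13  I3 WR R0
t=16  I2 EX
t=17  I2 WR R4
t=18  I4 RO | I5→MUL
t=19  I5 RO
t=20  I4 EX
t=21  I4 WR R1
t=23  I5 EX
t=24  I5 WR R6
t=25  I6→MUL
t=26  I6 RO | I7→ADD
t=30  I6 EX
t=31  I6 WR R2
t=32  I7 RO
t=34  I7 EX
t=35  I7 WR R7
t=36  I8→MUL
t=37  I8 RO
t=41  I8 EX
t=42  I8 WR R7

cycle = 42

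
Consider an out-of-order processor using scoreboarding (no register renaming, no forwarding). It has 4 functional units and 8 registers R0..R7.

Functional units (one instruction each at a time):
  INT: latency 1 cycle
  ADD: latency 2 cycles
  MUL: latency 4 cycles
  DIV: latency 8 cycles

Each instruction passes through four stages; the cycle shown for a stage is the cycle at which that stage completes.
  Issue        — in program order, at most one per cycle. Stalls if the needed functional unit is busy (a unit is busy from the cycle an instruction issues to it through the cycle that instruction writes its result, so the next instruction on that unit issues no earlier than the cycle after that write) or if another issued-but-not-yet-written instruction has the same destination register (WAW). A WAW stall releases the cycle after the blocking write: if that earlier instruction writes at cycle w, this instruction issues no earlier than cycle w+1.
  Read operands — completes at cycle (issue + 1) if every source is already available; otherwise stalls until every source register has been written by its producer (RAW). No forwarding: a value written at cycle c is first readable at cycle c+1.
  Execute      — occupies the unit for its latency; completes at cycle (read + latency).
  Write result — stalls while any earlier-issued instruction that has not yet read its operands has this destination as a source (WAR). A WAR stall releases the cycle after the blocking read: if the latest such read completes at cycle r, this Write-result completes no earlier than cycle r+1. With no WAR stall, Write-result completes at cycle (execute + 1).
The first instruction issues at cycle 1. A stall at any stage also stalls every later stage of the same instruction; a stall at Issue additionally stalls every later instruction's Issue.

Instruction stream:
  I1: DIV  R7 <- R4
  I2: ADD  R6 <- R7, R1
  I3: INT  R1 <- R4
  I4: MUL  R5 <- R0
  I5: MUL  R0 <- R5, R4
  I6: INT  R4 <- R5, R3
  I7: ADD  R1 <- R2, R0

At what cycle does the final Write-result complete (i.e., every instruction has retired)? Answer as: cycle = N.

cycle = 21

t=1  issue I1 (DIV)
t=2  I1 read-ops | issue I2 (ADD)
t=3  issue I3 (INT)
t=4  I3 read-ops | issue I4 (MUL)
t=5  I3 finished on INT | I4 read-ops
t=9  I4 finished on MUL
t=10  I1 finished on DIV | I4→R5
t=11  I1→R7 | issue I5 (MUL)
t=12  I2 read-ops | I5 read-ops
t=13  I3→R1
t=14  I2 finished on ADD | issue I6 (INT)
t=15  I2→R6 | I6 read-ops
t=16  I5 finished on MUL | I6 finished on INT | issue I7 (ADD)
t=17  I5→R0 | I6→R4
t=18  I7 read-ops
t=20  I7 finished on ADD
t=21  I7→R1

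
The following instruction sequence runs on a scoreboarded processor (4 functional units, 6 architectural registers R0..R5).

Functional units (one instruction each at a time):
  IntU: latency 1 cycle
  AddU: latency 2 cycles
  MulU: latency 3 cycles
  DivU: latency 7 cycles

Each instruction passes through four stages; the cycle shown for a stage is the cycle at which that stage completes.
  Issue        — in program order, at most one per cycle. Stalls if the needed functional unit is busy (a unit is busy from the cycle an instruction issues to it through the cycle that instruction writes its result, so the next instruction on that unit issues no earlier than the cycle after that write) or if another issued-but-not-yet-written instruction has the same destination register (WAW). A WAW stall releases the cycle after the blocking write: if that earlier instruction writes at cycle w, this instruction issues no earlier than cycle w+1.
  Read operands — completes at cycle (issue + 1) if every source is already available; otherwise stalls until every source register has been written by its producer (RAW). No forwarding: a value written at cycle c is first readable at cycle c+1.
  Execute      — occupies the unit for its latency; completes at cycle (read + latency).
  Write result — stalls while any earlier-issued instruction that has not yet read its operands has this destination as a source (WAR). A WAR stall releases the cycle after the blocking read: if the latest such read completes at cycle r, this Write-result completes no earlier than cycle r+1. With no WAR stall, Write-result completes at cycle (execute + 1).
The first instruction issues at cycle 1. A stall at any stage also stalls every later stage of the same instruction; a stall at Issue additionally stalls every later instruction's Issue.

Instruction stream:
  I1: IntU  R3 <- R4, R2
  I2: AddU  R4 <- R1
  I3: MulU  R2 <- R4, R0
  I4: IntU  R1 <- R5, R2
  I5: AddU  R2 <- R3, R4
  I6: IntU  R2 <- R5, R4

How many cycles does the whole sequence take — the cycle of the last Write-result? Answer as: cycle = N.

I1: IS=1 RO=2 EX=3 WR=4
I2: IS=2 RO=3 EX=5 WR=6
I3: IS=3 RO=7 EX=10 WR=11  [RAW R4: wait I2 write@6]
I4: IS=5 RO=12 EX=13 WR=14  [struct: IntU busy until I1 writes@4; RAW R2: wait I3 write@11]
I5: IS=12 RO=13 EX=15 WR=16  [WAW R2: wait I3 write@11]
I6: IS=17 RO=18 EX=19 WR=20  [WAW R2: wait I5 write@16]

cycle = 20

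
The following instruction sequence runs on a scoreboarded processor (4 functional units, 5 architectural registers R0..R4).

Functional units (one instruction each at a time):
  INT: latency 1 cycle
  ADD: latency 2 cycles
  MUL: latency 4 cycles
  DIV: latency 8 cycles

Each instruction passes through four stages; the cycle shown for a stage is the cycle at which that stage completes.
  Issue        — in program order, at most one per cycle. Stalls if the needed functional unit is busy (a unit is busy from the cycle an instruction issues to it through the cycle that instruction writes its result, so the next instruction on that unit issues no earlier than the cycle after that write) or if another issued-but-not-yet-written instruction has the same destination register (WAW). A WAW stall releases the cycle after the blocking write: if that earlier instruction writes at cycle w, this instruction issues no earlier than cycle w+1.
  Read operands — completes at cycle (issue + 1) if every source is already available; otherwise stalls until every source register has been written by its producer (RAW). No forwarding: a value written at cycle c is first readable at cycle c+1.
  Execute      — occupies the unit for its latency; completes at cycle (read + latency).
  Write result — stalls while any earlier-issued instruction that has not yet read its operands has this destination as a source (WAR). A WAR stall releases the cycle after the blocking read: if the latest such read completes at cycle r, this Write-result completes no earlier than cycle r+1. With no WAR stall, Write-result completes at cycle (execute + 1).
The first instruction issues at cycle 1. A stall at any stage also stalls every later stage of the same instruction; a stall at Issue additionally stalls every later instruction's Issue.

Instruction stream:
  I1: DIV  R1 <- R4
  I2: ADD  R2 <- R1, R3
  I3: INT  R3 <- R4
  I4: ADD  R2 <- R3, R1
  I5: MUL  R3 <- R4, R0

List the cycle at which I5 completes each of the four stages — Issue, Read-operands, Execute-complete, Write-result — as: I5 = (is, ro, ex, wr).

[1] I1 issues→DIV
[2] I1 reads · I2 issues→ADD
[3] I3 issues→INT
[4] I3 reads
[5] I3 exec-done
[10] I1 exec-done
[11] I1 writes R1
[12] I2 reads
[13] I3 writes R3
[14] I2 exec-done
[15] I2 writes R2
[16] I4 issues→ADD
[17] I4 reads · I5 issues→MUL
[18] I5 reads
[19] I4 exec-done
[20] I4 writes R2
[22] I5 exec-done
[23] I5 writes R3

I5 = (17, 18, 22, 23)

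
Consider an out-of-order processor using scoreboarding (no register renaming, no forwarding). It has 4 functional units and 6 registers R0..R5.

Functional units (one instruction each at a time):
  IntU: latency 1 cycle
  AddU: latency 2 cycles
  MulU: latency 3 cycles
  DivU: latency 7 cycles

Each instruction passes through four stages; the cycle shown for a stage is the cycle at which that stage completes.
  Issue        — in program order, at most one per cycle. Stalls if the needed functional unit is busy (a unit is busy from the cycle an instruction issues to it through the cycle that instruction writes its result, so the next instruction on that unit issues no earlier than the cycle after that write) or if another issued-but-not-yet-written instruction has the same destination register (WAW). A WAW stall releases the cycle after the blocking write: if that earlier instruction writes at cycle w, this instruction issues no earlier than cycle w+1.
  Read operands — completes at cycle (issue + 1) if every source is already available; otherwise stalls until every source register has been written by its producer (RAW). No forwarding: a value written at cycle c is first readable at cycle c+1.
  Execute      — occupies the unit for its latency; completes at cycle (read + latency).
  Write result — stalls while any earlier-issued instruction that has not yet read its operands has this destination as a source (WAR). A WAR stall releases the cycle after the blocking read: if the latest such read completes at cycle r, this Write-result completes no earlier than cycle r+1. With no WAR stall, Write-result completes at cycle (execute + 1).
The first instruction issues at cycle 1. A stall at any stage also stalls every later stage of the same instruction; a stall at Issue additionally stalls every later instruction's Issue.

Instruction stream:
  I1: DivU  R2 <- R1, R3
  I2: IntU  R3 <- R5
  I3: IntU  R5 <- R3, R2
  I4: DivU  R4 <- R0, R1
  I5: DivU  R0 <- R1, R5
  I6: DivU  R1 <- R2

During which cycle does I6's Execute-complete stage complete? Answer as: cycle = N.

I1: IS=1 RO=2 EX=9 WR=10
I2: IS=2 RO=3 EX=4 WR=5
I3: IS=6 RO=11 EX=12 WR=13  [struct: IntU busy until I2 writes@5; RAW R2: wait I1 write@10]
I4: IS=11 RO=12 EX=19 WR=20  [struct: DivU busy until I1 writes@10]
I5: IS=21 RO=22 EX=29 WR=30  [struct: DivU busy until I4 writes@20]
I6: IS=31 RO=32 EX=39 WR=40  [struct: DivU busy until I5 writes@30]

cycle = 39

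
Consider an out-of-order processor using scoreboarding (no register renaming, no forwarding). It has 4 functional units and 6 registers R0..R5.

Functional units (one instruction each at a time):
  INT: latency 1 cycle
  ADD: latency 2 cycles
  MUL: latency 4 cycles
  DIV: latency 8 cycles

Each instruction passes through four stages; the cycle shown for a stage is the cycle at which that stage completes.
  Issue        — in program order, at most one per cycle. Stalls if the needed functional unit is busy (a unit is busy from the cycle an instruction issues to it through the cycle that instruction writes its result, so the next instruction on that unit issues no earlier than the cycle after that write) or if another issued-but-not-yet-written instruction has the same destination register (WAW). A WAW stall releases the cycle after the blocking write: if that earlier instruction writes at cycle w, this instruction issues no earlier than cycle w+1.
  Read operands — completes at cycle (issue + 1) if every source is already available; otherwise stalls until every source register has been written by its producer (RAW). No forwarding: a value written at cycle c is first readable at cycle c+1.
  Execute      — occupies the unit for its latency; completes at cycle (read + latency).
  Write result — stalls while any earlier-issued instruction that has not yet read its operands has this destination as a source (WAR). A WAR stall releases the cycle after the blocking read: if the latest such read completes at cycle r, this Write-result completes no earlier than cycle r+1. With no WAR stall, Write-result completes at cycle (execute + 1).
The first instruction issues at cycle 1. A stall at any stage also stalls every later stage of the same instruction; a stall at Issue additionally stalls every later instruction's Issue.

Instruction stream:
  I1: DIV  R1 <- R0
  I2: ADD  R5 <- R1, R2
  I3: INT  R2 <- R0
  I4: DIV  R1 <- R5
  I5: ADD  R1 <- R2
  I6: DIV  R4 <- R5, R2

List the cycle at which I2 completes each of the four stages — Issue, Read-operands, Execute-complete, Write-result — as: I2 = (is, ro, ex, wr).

I2 = (2, 12, 14, 15)

[I1] 1/2/10/11
[I2] 2/12/14/15  (RAW R1: wait I1 write@11)
[I3] 3/4/5/13  (WAR R2: wait I2 read@12)
[I4] 12/16/24/25  (struct: DIV busy until I1 writes@11; RAW R5: wait I2 write@15)
[I5] 26/27/29/30  (WAW R1: wait I4 write@25)
[I6] 27/28/36/37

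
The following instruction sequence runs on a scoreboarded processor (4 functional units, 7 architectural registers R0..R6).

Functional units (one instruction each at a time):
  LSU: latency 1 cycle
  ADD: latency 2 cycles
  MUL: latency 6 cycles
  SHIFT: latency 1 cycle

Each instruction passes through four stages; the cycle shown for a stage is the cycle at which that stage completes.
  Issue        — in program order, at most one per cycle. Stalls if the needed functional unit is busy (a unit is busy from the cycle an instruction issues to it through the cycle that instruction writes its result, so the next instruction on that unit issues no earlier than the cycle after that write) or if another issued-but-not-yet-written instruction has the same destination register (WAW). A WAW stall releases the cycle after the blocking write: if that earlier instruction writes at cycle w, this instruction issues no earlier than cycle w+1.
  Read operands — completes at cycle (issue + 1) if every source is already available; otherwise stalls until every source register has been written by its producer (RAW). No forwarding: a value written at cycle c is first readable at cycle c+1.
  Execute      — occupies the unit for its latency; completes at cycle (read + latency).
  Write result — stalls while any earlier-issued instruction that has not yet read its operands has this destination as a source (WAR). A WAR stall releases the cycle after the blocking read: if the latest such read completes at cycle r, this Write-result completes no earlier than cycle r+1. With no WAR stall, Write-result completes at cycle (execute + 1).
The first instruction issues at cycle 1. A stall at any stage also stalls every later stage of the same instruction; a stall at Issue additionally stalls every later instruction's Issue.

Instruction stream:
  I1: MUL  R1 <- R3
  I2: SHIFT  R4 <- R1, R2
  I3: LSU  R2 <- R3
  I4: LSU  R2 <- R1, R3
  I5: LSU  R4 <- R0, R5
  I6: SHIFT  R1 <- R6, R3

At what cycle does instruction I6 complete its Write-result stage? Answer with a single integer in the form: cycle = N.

cycle = 20

cycle 1: I1 dispatched to MUL
cycle 2: I1 operands ready; I2 dispatched to SHIFT
cycle 3: I3 dispatched to LSU
cycle 4: I3 operands ready
cycle 5: I3 complete
cycle 8: I1 complete
cycle 9: R1←I1
cycle 10: I2 operands ready
cycle 11: I2 complete; R2←I3
cycle 12: R4←I2; I4 dispatched to LSU
cycle 13: I4 operands ready
cycle 14: I4 complete
cycle 15: R2←I4
cycle 16: I5 dispatched to LSU
cycle 17: I5 operands ready; I6 dispatched to SHIFT
cycle 18: I5 complete; I6 operands ready
cycle 19: R4←I5; I6 complete
cycle 20: R1←I6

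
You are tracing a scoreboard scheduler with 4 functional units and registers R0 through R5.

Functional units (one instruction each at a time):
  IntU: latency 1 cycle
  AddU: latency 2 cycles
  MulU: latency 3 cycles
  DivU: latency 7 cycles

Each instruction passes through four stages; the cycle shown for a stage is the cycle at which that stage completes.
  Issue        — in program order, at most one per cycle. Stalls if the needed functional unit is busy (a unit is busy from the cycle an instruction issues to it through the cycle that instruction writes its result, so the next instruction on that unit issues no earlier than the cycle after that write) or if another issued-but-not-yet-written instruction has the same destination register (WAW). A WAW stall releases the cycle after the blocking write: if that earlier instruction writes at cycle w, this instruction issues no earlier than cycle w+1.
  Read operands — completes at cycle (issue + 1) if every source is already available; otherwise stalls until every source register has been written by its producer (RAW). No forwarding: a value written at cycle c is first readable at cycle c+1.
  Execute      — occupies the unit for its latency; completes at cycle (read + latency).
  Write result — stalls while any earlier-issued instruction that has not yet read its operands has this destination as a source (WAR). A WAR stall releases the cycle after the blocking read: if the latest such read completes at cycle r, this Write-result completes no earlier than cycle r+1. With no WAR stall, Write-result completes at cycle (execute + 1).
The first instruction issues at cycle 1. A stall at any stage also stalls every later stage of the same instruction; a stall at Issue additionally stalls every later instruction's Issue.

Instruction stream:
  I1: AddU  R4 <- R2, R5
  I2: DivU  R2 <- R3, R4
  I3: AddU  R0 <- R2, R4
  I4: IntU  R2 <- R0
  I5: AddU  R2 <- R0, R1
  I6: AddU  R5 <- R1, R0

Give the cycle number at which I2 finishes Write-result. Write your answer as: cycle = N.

cycle = 14

t=1  I1→AddU
t=2  I1 RO · I2→DivU
t=4  I1 EX
t=5  I1 WR R4
t=6  I2 RO · I3→AddU
t=13  I2 EX
t=14  I2 WR R2
t=15  I3 RO · I4→IntU
t=17  I3 EX
t=18  I3 WR R0
t=19  I4 RO
t=20  I4 EX
t=21  I4 WR R2
t=22  I5→AddU
t=23  I5 RO
t=25  I5 EX
t=26  I5 WR R2
t=27  I6→AddU
t=28  I6 RO
t=30  I6 EX
t=31  I6 WR R5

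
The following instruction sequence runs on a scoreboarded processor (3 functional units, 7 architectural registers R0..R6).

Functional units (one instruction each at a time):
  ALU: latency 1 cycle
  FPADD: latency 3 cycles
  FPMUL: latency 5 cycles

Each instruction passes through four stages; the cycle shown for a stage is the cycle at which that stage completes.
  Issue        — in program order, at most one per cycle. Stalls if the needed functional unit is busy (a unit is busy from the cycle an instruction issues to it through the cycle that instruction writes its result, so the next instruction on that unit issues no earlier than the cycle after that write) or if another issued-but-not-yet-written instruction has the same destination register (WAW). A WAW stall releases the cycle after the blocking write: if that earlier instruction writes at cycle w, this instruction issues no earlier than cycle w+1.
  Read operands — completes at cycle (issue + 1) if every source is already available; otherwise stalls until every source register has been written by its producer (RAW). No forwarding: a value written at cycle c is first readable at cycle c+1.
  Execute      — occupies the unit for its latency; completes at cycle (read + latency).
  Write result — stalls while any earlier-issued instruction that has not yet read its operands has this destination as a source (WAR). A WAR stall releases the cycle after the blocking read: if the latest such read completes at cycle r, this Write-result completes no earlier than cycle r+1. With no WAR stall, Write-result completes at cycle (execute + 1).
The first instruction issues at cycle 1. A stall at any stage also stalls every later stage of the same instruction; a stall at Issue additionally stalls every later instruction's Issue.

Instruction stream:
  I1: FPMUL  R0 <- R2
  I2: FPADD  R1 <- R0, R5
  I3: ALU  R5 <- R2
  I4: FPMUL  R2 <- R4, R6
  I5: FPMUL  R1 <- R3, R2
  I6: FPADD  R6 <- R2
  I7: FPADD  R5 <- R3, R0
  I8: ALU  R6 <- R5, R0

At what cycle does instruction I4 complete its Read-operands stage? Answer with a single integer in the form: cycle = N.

cycle = 10

  I1 | 1 | 2 | 7 | 8
  I2 | 2 | 9 | 12 | 13   RAW R0: wait I1 write@8
  I3 | 3 | 4 | 5 | 10   WAR R5: wait I2 read@9
  I4 | 9 | 10 | 15 | 16   struct: FPMUL busy until I1 writes@8
  I5 | 17 | 18 | 23 | 24   struct: FPMUL busy until I4 writes@16
  I6 | 18 | 19 | 22 | 23
  I7 | 24 | 25 | 28 | 29   struct: FPADD busy until I6 writes@23
  I8 | 25 | 30 | 31 | 32   RAW R5: wait I7 write@29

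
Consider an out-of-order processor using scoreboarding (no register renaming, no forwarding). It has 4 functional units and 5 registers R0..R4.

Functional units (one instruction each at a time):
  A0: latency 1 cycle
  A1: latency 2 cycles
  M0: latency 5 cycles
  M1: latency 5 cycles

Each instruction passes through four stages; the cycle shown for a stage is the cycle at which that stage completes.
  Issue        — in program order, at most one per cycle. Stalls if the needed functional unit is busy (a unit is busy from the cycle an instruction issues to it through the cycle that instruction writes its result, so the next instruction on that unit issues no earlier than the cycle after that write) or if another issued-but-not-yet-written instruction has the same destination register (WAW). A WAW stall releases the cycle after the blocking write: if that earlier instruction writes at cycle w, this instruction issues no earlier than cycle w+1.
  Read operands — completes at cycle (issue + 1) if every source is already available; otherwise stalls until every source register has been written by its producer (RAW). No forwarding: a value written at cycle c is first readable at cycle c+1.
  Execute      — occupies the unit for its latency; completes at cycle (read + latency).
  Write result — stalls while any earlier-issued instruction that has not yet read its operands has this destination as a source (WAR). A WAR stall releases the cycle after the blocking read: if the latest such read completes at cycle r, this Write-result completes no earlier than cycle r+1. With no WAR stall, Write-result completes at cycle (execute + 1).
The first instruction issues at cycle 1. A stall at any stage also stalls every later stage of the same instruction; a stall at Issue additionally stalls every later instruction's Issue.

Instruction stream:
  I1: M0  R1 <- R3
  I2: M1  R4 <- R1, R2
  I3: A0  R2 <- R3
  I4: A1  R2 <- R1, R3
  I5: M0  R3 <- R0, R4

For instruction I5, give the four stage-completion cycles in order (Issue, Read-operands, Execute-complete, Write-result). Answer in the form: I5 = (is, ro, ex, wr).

I5 = (12, 16, 21, 22)

cycle 1: I1→M0
cycle 2: I1 RO; I2→M1
cycle 3: I3→A0
cycle 4: I3 RO
cycle 5: I3 EX
cycle 7: I1 EX
cycle 8: I1 WR R1
cycle 9: I2 RO
cycle 10: I3 WR R2
cycle 11: I4→A1
cycle 12: I4 RO; I5→M0
cycle 14: I2 EX; I4 EX
cycle 15: I2 WR R4; I4 WR R2
cycle 16: I5 RO
cycle 21: I5 EX
cycle 22: I5 WR R3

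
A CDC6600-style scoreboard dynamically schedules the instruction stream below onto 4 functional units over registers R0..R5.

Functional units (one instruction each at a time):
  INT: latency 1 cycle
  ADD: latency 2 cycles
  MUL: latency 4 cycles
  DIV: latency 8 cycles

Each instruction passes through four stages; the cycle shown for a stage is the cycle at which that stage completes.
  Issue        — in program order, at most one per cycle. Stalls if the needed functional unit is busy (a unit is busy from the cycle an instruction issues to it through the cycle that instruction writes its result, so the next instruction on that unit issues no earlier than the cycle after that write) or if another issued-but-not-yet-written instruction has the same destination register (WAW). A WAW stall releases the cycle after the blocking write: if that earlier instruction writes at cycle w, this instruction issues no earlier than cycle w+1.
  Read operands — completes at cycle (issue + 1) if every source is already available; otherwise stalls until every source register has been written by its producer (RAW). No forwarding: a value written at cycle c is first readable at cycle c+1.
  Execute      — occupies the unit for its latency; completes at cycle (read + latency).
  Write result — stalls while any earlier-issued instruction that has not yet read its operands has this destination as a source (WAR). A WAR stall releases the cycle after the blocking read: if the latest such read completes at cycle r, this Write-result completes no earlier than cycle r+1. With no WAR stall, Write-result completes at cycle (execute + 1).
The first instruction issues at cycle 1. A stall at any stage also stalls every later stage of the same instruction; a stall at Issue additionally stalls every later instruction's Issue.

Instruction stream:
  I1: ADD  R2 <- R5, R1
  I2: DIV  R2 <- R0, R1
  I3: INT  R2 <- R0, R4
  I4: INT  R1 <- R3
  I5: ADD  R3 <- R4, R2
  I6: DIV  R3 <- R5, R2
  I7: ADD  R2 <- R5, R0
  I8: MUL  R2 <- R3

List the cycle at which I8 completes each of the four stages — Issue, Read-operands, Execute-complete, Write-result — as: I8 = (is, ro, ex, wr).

I8 = (33, 38, 42, 43)

1) issue 1, read 2, done 4, write 5
2) issue 6, read 7, done 15, write 16  <WAW R2: wait I1 write@5>
3) issue 17, read 18, done 19, write 20  <WAW R2: wait I2 write@16>
4) issue 21, read 22, done 23, write 24  <struct: INT busy until I3 writes@20>
5) issue 22, read 23, done 25, write 26
6) issue 27, read 28, done 36, write 37  <WAW R3: wait I5 write@26>
7) issue 28, read 29, done 31, write 32
8) issue 33, read 38, done 42, write 43  <WAW R2: wait I7 write@32 / RAW R3: wait I6 write@37>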